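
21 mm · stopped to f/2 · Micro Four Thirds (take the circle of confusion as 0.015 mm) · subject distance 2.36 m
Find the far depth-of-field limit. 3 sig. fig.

Hyperfocal distance H = f²/(N·c) + f = 21²/(2 × 0.015) + 21 = 441/0.03 + 21 ≈ 14721.0 mm ≈ 14.72 m.
Far limit Df = s·(H − f)/(H − s) = 2360 × (14721.0 − 21) / (14721.0 − 2360) = 2360 × 14700.0 / 12361.0 ≈ 2806.6 mm ≈ 2.81 m.

2.81 m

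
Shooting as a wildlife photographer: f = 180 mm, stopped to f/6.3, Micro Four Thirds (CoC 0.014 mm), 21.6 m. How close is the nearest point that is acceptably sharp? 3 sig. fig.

20.4 m

Hyperfocal distance H = f²/(N·c) + f = 180²/(6.3 × 0.014) + 180 = 32400/0.0882 + 180 ≈ 367526.9 mm ≈ 367.5 m.
Near limit Dn = s·(H − f)/(H + s − 2f) = 21600 × (367526.9 − 180) / (367526.9 + 21600 − 2 × 180) = 21600 × 367346.9 / 388766.9 ≈ 20410 mm ≈ 20.4 m.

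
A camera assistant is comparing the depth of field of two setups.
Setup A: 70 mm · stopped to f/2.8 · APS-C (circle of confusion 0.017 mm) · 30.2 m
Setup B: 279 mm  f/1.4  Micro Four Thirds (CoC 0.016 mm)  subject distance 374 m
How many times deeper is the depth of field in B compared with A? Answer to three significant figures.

4.21

Setup A: H = 70²/(2.8×0.017) + 70 ≈ 103011.2 mm; DoF = Df − Dn = 42697 − 23362 ≈ 19335 mm.
Setup B: H = 279²/(1.4×0.016) + 279 ≈ 3475323.6 mm; DoF = Df − Dn = 419068 − 337684 ≈ 81384 mm.
Ratio = 81384 / 19335 ≈ 4.21.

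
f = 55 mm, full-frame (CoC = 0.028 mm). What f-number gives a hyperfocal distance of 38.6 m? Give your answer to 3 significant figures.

f/2.80

Rearrange H = f²/(N·c) + f for N: N = f² / ((H − f)·c).
N = 55² / ((38600 − 55) × 0.028) = 3025 / 1079 ≈ 2.80.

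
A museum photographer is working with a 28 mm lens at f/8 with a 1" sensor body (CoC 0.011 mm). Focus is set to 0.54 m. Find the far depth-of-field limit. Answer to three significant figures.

0.573 m

Hyperfocal distance H = f²/(N·c) + f = 28²/(8 × 0.011) + 28 = 784/0.088 + 28 ≈ 8937.1 mm ≈ 8.937 m.
Far limit Df = s·(H − f)/(H − s) = 540 × (8937.1 − 28) / (8937.1 − 540) = 540 × 8909.1 / 8397.1 ≈ 572.93 mm ≈ 0.573 m.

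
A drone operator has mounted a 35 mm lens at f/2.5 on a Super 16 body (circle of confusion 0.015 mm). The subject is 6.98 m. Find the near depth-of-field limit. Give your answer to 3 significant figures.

Hyperfocal distance H = f²/(N·c) + f = 35²/(2.5 × 0.015) + 35 = 1225/0.0375 + 35 ≈ 32701.7 mm ≈ 32.70 m.
Near limit Dn = s·(H − f)/(H + s − 2f) = 6980 × (32701.7 − 35) / (32701.7 + 6980 − 2 × 35) = 6980 × 32666.7 / 39611.7 ≈ 5756.2 mm ≈ 5.76 m.

5.76 m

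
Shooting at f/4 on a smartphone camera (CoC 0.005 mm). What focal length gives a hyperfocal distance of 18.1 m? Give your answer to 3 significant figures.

19.0 mm

From H = f²/(N·c) + f, with f ≪ H: f ≈ √(H·N·c) = √(18100 × 4 × 0.005) = √362.00 ≈ 19.03 mm.
The +f correction barely moves this — solving exactly, f² + N·c·f − N·c·H = 0 ⇒ f = (−N·c + √((N·c)² + 4·N·c·H))/2 = (−0.02 + √1448.0)/2 ≈ 19.016 mm, so f ≈ 19.0 mm.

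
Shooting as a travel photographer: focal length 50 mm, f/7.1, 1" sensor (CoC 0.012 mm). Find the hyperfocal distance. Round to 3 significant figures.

29.4 m

Hyperfocal distance H = f²/(N·c) + f = 50²/(7.1 × 0.012) + 50 = 2500/0.0852 + 50 ≈ 29392.7 mm ≈ 29.4 m.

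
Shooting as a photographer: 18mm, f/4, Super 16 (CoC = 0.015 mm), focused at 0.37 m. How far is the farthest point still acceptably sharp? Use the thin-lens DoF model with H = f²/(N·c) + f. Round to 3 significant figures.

396 mm

Hyperfocal distance H = f²/(N·c) + f = 18²/(4 × 0.015) + 18 = 324/0.06 + 18 ≈ 5418.0 mm ≈ 5.418 m.
Far limit Df = s·(H − f)/(H − s) = 370 × (5418.0 − 18) / (5418.0 − 370) = 370 × 5400.0 / 5048.0 ≈ 395.80 mm.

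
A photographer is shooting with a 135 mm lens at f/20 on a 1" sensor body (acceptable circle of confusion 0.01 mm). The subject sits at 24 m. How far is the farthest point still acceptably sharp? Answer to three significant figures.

Hyperfocal distance H = f²/(N·c) + f = 135²/(20 × 0.01) + 135 = 18225/0.2 + 135 ≈ 91260.0 mm ≈ 91.26 m.
Far limit Df = s·(H − f)/(H − s) = 24000 × (91260.0 − 135) / (91260.0 − 24000) = 24000 × 91125.0 / 67260.0 ≈ 32516 mm ≈ 32.5 m.

32.5 m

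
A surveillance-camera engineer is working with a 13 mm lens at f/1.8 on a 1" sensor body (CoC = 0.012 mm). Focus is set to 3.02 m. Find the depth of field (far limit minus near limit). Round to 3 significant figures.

2.72 m

Hyperfocal distance H = f²/(N·c) + f = 13²/(1.8 × 0.012) + 13 = 169/0.0216 + 13 ≈ 7837.1 mm ≈ 7.837 m.
Near limit Dn = s·(H − f)/(H + s − 2f) = 3020 × (7837.1 − 13) / (7837.1 + 3020 − 2 × 13) = 3020 × 7824.1 / 10831.1 ≈ 2181.6 mm.
Far limit Df = s·(H − f)/(H − s) = 3020 × (7837.1 − 13) / (7837.1 − 3020) = 3020 × 7824.1 / 4817.1 ≈ 4905.2 mm.
Depth of field = Df − Dn = 4905.2 − 2181.6 ≈ 2723.6 mm ≈ 2.72 m.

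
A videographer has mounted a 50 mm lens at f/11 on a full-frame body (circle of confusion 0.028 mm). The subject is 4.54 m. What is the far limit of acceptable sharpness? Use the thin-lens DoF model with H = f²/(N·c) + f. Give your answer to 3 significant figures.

10.2 m

Hyperfocal distance H = f²/(N·c) + f = 50²/(11 × 0.028) + 50 = 2500/0.308 + 50 ≈ 8166.9 mm ≈ 8.167 m.
Far limit Df = s·(H − f)/(H − s) = 4540 × (8166.9 − 50) / (8166.9 − 4540) = 4540 × 8116.9 / 3626.9 ≈ 10160 mm ≈ 10.2 m.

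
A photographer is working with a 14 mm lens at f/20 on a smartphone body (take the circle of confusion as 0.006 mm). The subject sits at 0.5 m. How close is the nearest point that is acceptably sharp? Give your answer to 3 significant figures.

385 mm

Hyperfocal distance H = f²/(N·c) + f = 14²/(20 × 0.006) + 14 = 196/0.12 + 14 ≈ 1647.3 mm ≈ 1.647 m.
Near limit Dn = s·(H − f)/(H + s − 2f) = 500 × (1647.3 − 14) / (1647.3 + 500 − 2 × 14) = 500 × 1633.3 / 2119.3 ≈ 385.34 mm.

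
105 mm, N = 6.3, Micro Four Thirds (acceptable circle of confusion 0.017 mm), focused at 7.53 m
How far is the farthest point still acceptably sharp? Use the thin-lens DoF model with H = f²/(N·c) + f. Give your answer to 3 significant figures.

Hyperfocal distance H = f²/(N·c) + f = 105²/(6.3 × 0.017) + 105 = 11025/0.1071 + 105 ≈ 103046.2 mm ≈ 103.0 m.
Far limit Df = s·(H − f)/(H − s) = 7530 × (103046.2 − 105) / (103046.2 − 7530) = 7530 × 102941.2 / 95516.2 ≈ 8115.3 mm ≈ 8.12 m.

8.12 m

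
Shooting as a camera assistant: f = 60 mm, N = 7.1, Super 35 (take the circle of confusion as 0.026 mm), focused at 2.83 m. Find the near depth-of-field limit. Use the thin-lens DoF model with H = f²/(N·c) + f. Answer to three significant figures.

Hyperfocal distance H = f²/(N·c) + f = 60²/(7.1 × 0.026) + 60 = 3600/0.1846 + 60 ≈ 19561.6 mm ≈ 19.56 m.
Near limit Dn = s·(H − f)/(H + s − 2f) = 2830 × (19561.6 − 60) / (19561.6 + 2830 − 2 × 60) = 2830 × 19501.6 / 22271.6 ≈ 2478.0 mm ≈ 2.48 m.

2.48 m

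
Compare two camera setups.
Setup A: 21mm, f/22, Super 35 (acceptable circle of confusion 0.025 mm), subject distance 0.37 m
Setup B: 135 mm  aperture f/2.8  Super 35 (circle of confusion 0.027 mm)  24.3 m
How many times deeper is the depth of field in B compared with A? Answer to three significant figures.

12.4

Setup A: H = 21²/(22×0.025) + 21 ≈ 822.8 mm; DoF = Df − Dn = 655.17 − 257.79 ≈ 397.38 mm.
Setup B: H = 135²/(2.8×0.027) + 135 ≈ 241206.4 mm; DoF = Df − Dn = 27007.2 − 22086.1 ≈ 4921.1 mm.
Ratio = 4921.1 / 397.38 ≈ 12.4.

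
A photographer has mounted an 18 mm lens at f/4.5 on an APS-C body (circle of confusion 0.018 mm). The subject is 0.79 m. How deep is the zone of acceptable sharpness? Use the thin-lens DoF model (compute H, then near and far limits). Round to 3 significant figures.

Hyperfocal distance H = f²/(N·c) + f = 18²/(4.5 × 0.018) + 18 = 324/0.081 + 18 ≈ 4018.0 mm ≈ 4.018 m.
Near limit Dn = s·(H − f)/(H + s − 2f) = 790 × (4018.0 − 18) / (4018.0 + 790 − 2 × 18) = 790 × 4000.0 / 4772.0 ≈ 662.20 mm.
Far limit Df = s·(H − f)/(H − s) = 790 × (4018.0 − 18) / (4018.0 − 790) = 790 × 4000.0 / 3228.0 ≈ 978.93 mm.
Depth of field = Df − Dn = 978.93 − 662.20 ≈ 316.73 mm.

317 mm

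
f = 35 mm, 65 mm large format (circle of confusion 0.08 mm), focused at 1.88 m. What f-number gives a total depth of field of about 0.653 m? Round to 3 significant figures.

Write h = H − f = f²/(N·c). The thin-lens limits are Dn = s·h/(h + (s−f)) and Df = s·h/(h − (s−f)), so DoF = Df − Dn = 2·s·(s−f)·h / (h² − (s−f)²).
That is a quadratic in h: DoF·h² − 2·s·(s−f)·h − DoF·(s−f)² = 0 ⇒ h = (s−f)·(s + √(s² + DoF²)) / DoF = 1845 × (1880 + √(1880² + 653²)) / 653 = 1845 × (1880 + 1990.18) / 653 ≈ 10935 mm.
Then N = f²/(c·h) = 35² / (0.08 × 10935) = 1225 / 874.79 ≈ 1.40.

f/1.40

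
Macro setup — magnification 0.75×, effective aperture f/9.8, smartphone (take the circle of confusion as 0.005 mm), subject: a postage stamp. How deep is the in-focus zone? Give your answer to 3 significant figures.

At magnification m, DoF ≈ 2·N_eff·c/m² = 2 × 9.8 × 0.005 / 0.75² = 0.098 / 0.5625 ≈ 0.174 mm.

0.174 mm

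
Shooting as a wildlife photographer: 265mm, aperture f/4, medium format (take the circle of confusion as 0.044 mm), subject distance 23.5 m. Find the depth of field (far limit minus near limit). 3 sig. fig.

2.75 m

Hyperfocal distance H = f²/(N·c) + f = 265²/(4 × 0.044) + 265 = 70225/0.176 + 265 ≈ 399270.7 mm ≈ 399.3 m.
Near limit Dn = s·(H − f)/(H + s − 2f) = 23500 × (399270.7 − 265) / (399270.7 + 23500 − 2 × 265) = 23500 × 399005.7 / 422240.7 ≈ 22206.8 mm.
Far limit Df = s·(H − f)/(H − s) = 23500 × (399270.7 − 265) / (399270.7 − 23500) = 23500 × 399005.7 / 375770.7 ≈ 24953.1 mm.
Depth of field = Df − Dn = 24953.1 − 22206.8 ≈ 2746.3 mm ≈ 2.75 m.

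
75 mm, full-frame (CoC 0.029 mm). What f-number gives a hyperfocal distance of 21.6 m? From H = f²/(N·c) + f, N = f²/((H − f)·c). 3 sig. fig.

Rearrange H = f²/(N·c) + f for N: N = f² / ((H − f)·c).
N = 75² / ((21600 − 75) × 0.029) = 5625 / 624.2 ≈ 9.01.

f/9.01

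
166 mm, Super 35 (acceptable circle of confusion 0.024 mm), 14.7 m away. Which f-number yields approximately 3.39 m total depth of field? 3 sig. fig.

Write h = H − f = f²/(N·c). The thin-lens limits are Dn = s·h/(h + (s−f)) and Df = s·h/(h − (s−f)), so DoF = Df − Dn = 2·s·(s−f)·h / (h² − (s−f)²).
That is a quadratic in h: DoF·h² − 2·s·(s−f)·h − DoF·(s−f)² = 0 ⇒ h = (s−f)·(s + √(s² + DoF²)) / DoF = 14534 × (14700 + √(14700² + 3390²)) / 3390 = 14534 × (14700 + 15085.8) / 3390 ≈ 127701 mm.
Then N = f²/(c·h) = 166² / (0.024 × 127701) = 27556 / 3064.8 ≈ 8.99.

f/8.99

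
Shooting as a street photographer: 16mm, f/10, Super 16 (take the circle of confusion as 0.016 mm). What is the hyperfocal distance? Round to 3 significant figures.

Hyperfocal distance H = f²/(N·c) + f = 16²/(10 × 0.016) + 16 = 256/0.16 + 16 ≈ 1616.0 mm ≈ 1.62 m.

1.62 m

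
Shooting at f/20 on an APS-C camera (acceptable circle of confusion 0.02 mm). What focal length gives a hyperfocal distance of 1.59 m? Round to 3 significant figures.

From H = f²/(N·c) + f, with f ≪ H: f ≈ √(H·N·c) = √(1590 × 20 × 0.02) = √636.00 ≈ 25.22 mm.
Exact: f² + N·c·f − N·c·H = 0 ⇒ f = (−N·c + √((N·c)² + 4·N·c·H))/2 = (−0.4 + √2544.2)/2 ≈ 25.020 mm ≈ 25.0 mm.

25.0 mm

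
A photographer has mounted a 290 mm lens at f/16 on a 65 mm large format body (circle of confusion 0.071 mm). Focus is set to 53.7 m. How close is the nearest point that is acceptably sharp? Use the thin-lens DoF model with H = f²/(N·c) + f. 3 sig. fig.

31.2 m

Hyperfocal distance H = f²/(N·c) + f = 290²/(16 × 0.071) + 290 = 84100/1.136 + 290 ≈ 74321.7 mm ≈ 74.32 m.
Near limit Dn = s·(H − f)/(H + s − 2f) = 53700 × (74321.7 − 290) / (74321.7 + 53700 − 2 × 290) = 53700 × 74031.7 / 127441.7 ≈ 31195 mm ≈ 31.2 m.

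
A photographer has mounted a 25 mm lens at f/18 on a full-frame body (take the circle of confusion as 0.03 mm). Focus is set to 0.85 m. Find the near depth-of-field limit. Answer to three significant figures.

496 mm

Hyperfocal distance H = f²/(N·c) + f = 25²/(18 × 0.03) + 25 = 625/0.54 + 25 ≈ 1182.4 mm ≈ 1.182 m.
Near limit Dn = s·(H − f)/(H + s − 2f) = 850 × (1182.4 − 25) / (1182.4 + 850 − 2 × 25) = 850 × 1157.4 / 1982.4 ≈ 496.26 mm.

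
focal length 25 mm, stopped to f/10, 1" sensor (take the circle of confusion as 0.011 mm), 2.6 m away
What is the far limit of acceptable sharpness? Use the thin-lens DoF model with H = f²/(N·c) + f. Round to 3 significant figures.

4.75 m

Hyperfocal distance H = f²/(N·c) + f = 25²/(10 × 0.011) + 25 = 625/0.11 + 25 ≈ 5706.8 mm ≈ 5.707 m.
Far limit Df = s·(H − f)/(H − s) = 2600 × (5706.8 − 25) / (5706.8 − 2600) = 2600 × 5681.8 / 3106.8 ≈ 4754.9 mm ≈ 4.75 m.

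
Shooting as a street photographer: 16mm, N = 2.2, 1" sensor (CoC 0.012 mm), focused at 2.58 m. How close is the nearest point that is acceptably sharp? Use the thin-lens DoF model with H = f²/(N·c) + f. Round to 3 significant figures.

Hyperfocal distance H = f²/(N·c) + f = 16²/(2.2 × 0.012) + 16 = 256/0.0264 + 16 ≈ 9713.0 mm ≈ 9.713 m.
Near limit Dn = s·(H − f)/(H + s − 2f) = 2580 × (9713.0 − 16) / (9713.0 + 2580 − 2 × 16) = 2580 × 9697.0 / 12261.0 ≈ 2040.5 mm ≈ 2.04 m.

2.04 m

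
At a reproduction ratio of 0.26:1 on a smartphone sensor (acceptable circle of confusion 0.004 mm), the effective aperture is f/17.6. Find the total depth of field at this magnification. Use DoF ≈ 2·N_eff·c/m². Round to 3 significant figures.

At magnification m, DoF ≈ 2·N_eff·c/m² = 2 × 17.6 × 0.004 / 0.26² = 0.1408 / 0.0676 ≈ 2.08 mm.

2.08 mm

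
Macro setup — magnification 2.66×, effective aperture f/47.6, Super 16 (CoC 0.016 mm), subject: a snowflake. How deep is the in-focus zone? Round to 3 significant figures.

At magnification m, DoF ≈ 2·N_eff·c/m² = 2 × 47.6 × 0.016 / 2.66² = 1.523 / 7.076 ≈ 0.215 mm.

0.215 mm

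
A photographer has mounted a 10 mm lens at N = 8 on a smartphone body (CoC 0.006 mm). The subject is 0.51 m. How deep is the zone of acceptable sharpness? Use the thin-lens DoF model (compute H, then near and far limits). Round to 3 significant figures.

260 mm

Hyperfocal distance H = f²/(N·c) + f = 10²/(8 × 0.006) + 10 = 100/0.048 + 10 ≈ 2093.3 mm ≈ 2.093 m.
Near limit Dn = s·(H − f)/(H + s − 2f) = 510 × (2093.3 − 10) / (2093.3 + 510 − 2 × 10) = 510 × 2083.3 / 2583.3 ≈ 411.29 mm.
Far limit Df = s·(H − f)/(H − s) = 510 × (2093.3 − 10) / (2093.3 − 510) = 510 × 2083.3 / 1583.3 ≈ 671.05 mm.
Depth of field = Df − Dn = 671.05 − 411.29 ≈ 259.76 mm.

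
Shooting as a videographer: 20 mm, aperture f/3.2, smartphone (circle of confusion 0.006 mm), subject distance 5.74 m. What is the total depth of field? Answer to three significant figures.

3.41 m

Hyperfocal distance H = f²/(N·c) + f = 20²/(3.2 × 0.006) + 20 = 400/0.0192 + 20 ≈ 20853.3 mm ≈ 20.85 m.
Near limit Dn = s·(H − f)/(H + s − 2f) = 5740 × (20853.3 − 20) / (20853.3 + 5740 − 2 × 20) = 5740 × 20833.3 / 26553.3 ≈ 4503.5 mm.
Far limit Df = s·(H − f)/(H − s) = 5740 × (20853.3 − 20) / (20853.3 − 5740) = 5740 × 20833.3 / 15113.3 ≈ 7912.4 mm.
Depth of field = Df − Dn = 7912.4 − 4503.5 ≈ 3408.9 mm ≈ 3.41 m.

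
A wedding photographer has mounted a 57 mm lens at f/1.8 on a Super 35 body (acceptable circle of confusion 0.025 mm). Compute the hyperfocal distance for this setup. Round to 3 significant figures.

Hyperfocal distance H = f²/(N·c) + f = 57²/(1.8 × 0.025) + 57 = 3249/0.045 + 57 ≈ 72257.0 mm ≈ 72.3 m.

72.3 m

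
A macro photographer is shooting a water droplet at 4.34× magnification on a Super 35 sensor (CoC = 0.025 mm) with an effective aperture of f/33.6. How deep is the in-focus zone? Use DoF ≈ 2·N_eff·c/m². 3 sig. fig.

At magnification m, DoF ≈ 2·N_eff·c/m² = 2 × 33.6 × 0.025 / 4.34² = 1.68 / 18.84 ≈ 0.0892 mm.

0.0892 mm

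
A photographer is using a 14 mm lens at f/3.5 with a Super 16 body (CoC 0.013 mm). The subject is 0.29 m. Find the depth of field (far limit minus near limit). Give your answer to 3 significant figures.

Hyperfocal distance H = f²/(N·c) + f = 14²/(3.5 × 0.013) + 14 = 196/0.0455 + 14 ≈ 4321.7 mm ≈ 4.322 m.
Near limit Dn = s·(H − f)/(H + s − 2f) = 290 × (4321.7 − 14) / (4321.7 + 290 − 2 × 14) = 290 × 4307.7 / 4583.7 ≈ 272.538 mm.
Far limit Df = s·(H − f)/(H − s) = 290 × (4321.7 − 14) / (4321.7 − 290) = 290 × 4307.7 / 4031.7 ≈ 309.853 mm.
Depth of field = Df − Dn = 309.853 − 272.538 ≈ 37.315 mm.

37.3 mm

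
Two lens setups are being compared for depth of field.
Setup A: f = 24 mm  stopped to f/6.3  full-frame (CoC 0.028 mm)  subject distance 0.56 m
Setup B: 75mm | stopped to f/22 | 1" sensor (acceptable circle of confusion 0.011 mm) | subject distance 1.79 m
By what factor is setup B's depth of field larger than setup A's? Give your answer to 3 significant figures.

1.41

Setup A: H = 24²/(6.3×0.028) + 24 ≈ 3289.3 mm; DoF = Df − Dn = 669.98 − 481.04 ≈ 188.94 mm.
Setup B: H = 75²/(22×0.011) + 75 ≈ 23318.8 mm; DoF = Df − Dn = 1932.59 − 1667.00 ≈ 265.59 mm.
Ratio = 265.59 / 188.94 ≈ 1.41.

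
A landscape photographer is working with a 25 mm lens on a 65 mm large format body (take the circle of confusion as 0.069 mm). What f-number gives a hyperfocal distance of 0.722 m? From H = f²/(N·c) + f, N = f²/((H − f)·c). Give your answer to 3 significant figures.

f/13

Rearrange H = f²/(N·c) + f for N: N = f² / ((H − f)·c).
N = 25² / ((722 − 25) × 0.069) = 625 / 48.09 ≈ 13.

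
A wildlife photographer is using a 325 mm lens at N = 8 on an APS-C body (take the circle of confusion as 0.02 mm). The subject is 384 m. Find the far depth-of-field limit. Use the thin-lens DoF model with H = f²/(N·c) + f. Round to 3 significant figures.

917 m

Hyperfocal distance H = f²/(N·c) + f = 325²/(8 × 0.02) + 325 = 105625/0.16 + 325 ≈ 660481.2 mm ≈ 660.5 m.
Far limit Df = s·(H − f)/(H − s) = 384000 × (660481.2 − 325) / (660481.2 − 384000) = 384000 × 660156.2 / 276481.2 ≈ 916880 mm ≈ 917 m.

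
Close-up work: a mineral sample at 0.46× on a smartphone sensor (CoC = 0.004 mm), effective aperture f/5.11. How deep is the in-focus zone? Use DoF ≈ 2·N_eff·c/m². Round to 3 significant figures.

0.193 mm

At magnification m, DoF ≈ 2·N_eff·c/m² = 2 × 5.11 × 0.004 / 0.46² = 0.04088 / 0.2116 ≈ 0.193 mm.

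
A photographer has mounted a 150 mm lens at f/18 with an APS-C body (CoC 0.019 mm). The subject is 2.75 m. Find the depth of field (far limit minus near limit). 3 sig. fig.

Hyperfocal distance H = f²/(N·c) + f = 150²/(18 × 0.019) + 150 = 22500/0.342 + 150 ≈ 65939.5 mm ≈ 65.94 m.
Near limit Dn = s·(H − f)/(H + s − 2f) = 2750 × (65939.5 − 150) / (65939.5 + 2750 − 2 × 150) = 2750 × 65789.5 / 68389.5 ≈ 2645.45 mm.
Far limit Df = s·(H − f)/(H − s) = 2750 × (65939.5 − 150) / (65939.5 − 2750) = 2750 × 65789.5 / 63189.5 ≈ 2863.15 mm.
Depth of field = Df − Dn = 2863.15 − 2645.45 ≈ 217.70 mm.

218 mm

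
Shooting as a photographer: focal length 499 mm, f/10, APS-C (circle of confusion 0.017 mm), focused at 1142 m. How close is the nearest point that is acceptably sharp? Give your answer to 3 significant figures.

Hyperfocal distance H = f²/(N·c) + f = 499²/(10 × 0.017) + 499 = 249001/0.17 + 499 ≈ 1465210.8 mm ≈ 1465 m.
Near limit Dn = s·(H − f)/(H + s − 2f) = 1142000 × (1465210.8 − 499) / (1465210.8 + 1142000 − 2 × 499) = 1142000 × 1464711.8 / 2606212.8 ≈ 641813 mm ≈ 642 m.

642 m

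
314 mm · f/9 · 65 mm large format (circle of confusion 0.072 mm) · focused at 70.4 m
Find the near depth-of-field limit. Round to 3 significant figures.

48.2 m

Hyperfocal distance H = f²/(N·c) + f = 314²/(9 × 0.072) + 314 = 98596/0.648 + 314 ≈ 152468.3 mm ≈ 152.5 m.
Near limit Dn = s·(H − f)/(H + s − 2f) = 70400 × (152468.3 − 314) / (152468.3 + 70400 − 2 × 314) = 70400 × 152154.3 / 222240.3 ≈ 48199 mm ≈ 48.2 m.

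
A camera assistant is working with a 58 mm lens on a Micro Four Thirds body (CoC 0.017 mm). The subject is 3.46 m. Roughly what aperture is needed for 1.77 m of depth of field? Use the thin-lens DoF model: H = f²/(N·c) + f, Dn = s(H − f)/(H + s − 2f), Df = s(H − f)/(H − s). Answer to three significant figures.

f/14

Write h = H − f = f²/(N·c). The thin-lens limits are Dn = s·h/(h + (s−f)) and Df = s·h/(h − (s−f)), so DoF = Df − Dn = 2·s·(s−f)·h / (h² − (s−f)²).
That is a quadratic in h: DoF·h² − 2·s·(s−f)·h − DoF·(s−f)² = 0 ⇒ h = (s−f)·(s + √(s² + DoF²)) / DoF = 3402 × (3460 + √(3460² + 1770²)) / 1770 = 3402 × (3460 + 3886.45) / 1770 ≈ 14120 mm.
Then N = f²/(c·h) = 58² / (0.017 × 14120) = 3364 / 240.04 ≈ 14.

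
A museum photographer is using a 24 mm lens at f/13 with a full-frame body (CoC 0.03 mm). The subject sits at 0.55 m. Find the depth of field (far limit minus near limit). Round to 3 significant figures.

449 mm

Hyperfocal distance H = f²/(N·c) + f = 24²/(13 × 0.03) + 24 = 576/0.39 + 24 ≈ 1500.9 mm ≈ 1.501 m.
Near limit Dn = s·(H − f)/(H + s − 2f) = 550 × (1500.9 − 24) / (1500.9 + 550 − 2 × 24) = 550 × 1476.9 / 2002.9 ≈ 405.56 mm.
Far limit Df = s·(H − f)/(H − s) = 550 × (1500.9 − 24) / (1500.9 − 550) = 550 × 1476.9 / 950.9 ≈ 854.23 mm.
Depth of field = Df − Dn = 854.23 − 405.56 ≈ 448.67 mm.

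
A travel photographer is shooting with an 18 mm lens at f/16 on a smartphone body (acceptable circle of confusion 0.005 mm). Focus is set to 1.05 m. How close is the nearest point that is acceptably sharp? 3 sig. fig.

0.837 m

Hyperfocal distance H = f²/(N·c) + f = 18²/(16 × 0.005) + 18 = 324/0.08 + 18 ≈ 4068.0 mm ≈ 4.068 m.
Near limit Dn = s·(H − f)/(H + s − 2f) = 1050 × (4068.0 − 18) / (4068.0 + 1050 − 2 × 18) = 1050 × 4050.0 / 5082.0 ≈ 836.78 mm ≈ 0.837 m.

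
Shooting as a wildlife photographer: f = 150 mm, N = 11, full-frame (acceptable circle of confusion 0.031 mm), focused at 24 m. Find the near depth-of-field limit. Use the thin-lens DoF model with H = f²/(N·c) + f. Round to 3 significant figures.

Hyperfocal distance H = f²/(N·c) + f = 150²/(11 × 0.031) + 150 = 22500/0.341 + 150 ≈ 66132.4 mm ≈ 66.13 m.
Near limit Dn = s·(H − f)/(H + s − 2f) = 24000 × (66132.4 − 150) / (66132.4 + 24000 − 2 × 150) = 24000 × 65982.4 / 89832.4 ≈ 17628 mm ≈ 17.6 m.

17.6 m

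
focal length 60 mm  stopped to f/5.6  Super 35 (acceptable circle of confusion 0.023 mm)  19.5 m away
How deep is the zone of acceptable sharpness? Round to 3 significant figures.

Hyperfocal distance H = f²/(N·c) + f = 60²/(5.6 × 0.023) + 60 = 3600/0.1288 + 60 ≈ 28010.3 mm ≈ 28.01 m.
Near limit Dn = s·(H − f)/(H + s − 2f) = 19500 × (28010.3 − 60) / (28010.3 + 19500 − 2 × 60) = 19500 × 27950.3 / 47390.3 ≈ 11501 mm.
Far limit Df = s·(H − f)/(H − s) = 19500 × (28010.3 − 60) / (28010.3 − 19500) = 19500 × 27950.3 / 8510.3 ≈ 64044 mm.
Depth of field = Df − Dn = 64044 − 11501 ≈ 52543 mm ≈ 52.5 m.

52.5 m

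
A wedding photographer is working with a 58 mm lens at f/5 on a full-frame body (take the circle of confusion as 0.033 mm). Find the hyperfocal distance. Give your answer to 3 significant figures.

20.4 m

Hyperfocal distance H = f²/(N·c) + f = 58²/(5 × 0.033) + 58 = 3364/0.165 + 58 ≈ 20445.9 mm ≈ 20.4 m.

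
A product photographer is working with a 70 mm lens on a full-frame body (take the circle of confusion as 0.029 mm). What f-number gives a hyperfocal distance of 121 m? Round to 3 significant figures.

f/1.40

Rearrange H = f²/(N·c) + f for N: N = f² / ((H − f)·c).
N = 70² / ((121000 − 70) × 0.029) = 4900 / 3507 ≈ 1.40.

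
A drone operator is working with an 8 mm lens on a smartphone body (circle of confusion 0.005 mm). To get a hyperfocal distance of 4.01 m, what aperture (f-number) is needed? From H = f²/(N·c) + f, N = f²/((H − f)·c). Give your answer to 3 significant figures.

Rearrange H = f²/(N·c) + f for N: N = f² / ((H − f)·c).
N = 8² / ((4010 − 8) × 0.005) = 64 / 20.01 ≈ 3.20.

f/3.20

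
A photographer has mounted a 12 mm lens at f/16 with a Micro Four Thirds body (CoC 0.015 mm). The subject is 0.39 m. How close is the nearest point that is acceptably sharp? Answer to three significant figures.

Hyperfocal distance H = f²/(N·c) + f = 12²/(16 × 0.015) + 12 = 144/0.24 + 12 ≈ 612.0 mm ≈ 0.612 m.
Near limit Dn = s·(H − f)/(H + s − 2f) = 390 × (612.0 − 12) / (612.0 + 390 − 2 × 12) = 390 × 600.0 / 978.0 ≈ 239.26 mm.

239 mm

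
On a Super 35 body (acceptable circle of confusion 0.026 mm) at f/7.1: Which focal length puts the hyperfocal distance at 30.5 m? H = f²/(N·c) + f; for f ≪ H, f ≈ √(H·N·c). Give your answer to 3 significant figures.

From H = f²/(N·c) + f, with f ≪ H: f ≈ √(H·N·c) = √(30500 × 7.1 × 0.026) = √5630.3 ≈ 75.04 mm.
Exact: f² + N·c·f − N·c·H = 0 ⇒ f = (−N·c + √((N·c)² + 4·N·c·H))/2 = (−0.1846 + √22521)/2 ≈ 74.943 mm ≈ 74.9 mm.

74.9 mm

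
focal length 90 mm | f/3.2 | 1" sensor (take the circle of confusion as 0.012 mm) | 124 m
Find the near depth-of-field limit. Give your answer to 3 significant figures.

Hyperfocal distance H = f²/(N·c) + f = 90²/(3.2 × 0.012) + 90 = 8100/0.0384 + 90 ≈ 211027.5 mm ≈ 211.0 m.
Near limit Dn = s·(H − f)/(H + s − 2f) = 124000 × (211027.5 − 90) / (211027.5 + 124000 − 2 × 90) = 124000 × 210937.5 / 334847.5 ≈ 78114 mm ≈ 78.1 m.

78.1 m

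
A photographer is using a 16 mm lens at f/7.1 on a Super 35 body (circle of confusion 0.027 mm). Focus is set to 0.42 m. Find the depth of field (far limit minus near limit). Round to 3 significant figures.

Hyperfocal distance H = f²/(N·c) + f = 16²/(7.1 × 0.027) + 16 = 256/0.1917 + 16 ≈ 1351.4 mm ≈ 1.351 m.
Near limit Dn = s·(H − f)/(H + s − 2f) = 420 × (1351.4 − 16) / (1351.4 + 420 − 2 × 16) = 420 × 1335.4 / 1739.4 ≈ 322.45 mm.
Far limit Df = s·(H − f)/(H − s) = 420 × (1351.4 − 16) / (1351.4 − 420) = 420 × 1335.4 / 931.4 ≈ 602.17 mm.
Depth of field = Df − Dn = 602.17 − 322.45 ≈ 279.72 mm.

280 mm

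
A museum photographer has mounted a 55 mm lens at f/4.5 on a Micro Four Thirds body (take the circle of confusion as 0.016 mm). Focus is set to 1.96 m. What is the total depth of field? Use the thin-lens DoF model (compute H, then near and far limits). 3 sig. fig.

Hyperfocal distance H = f²/(N·c) + f = 55²/(4.5 × 0.016) + 55 = 3025/0.072 + 55 ≈ 42068.9 mm ≈ 42.07 m.
Near limit Dn = s·(H − f)/(H + s − 2f) = 1960 × (42068.9 − 55) / (42068.9 + 1960 − 2 × 55) = 1960 × 42013.9 / 43918.9 ≈ 1874.98 mm.
Far limit Df = s·(H − f)/(H − s) = 1960 × (42068.9 − 55) / (42068.9 − 1960) = 1960 × 42013.9 / 40108.9 ≈ 2053.09 mm.
Depth of field = Df − Dn = 2053.09 − 1874.98 ≈ 178.11 mm.

178 mm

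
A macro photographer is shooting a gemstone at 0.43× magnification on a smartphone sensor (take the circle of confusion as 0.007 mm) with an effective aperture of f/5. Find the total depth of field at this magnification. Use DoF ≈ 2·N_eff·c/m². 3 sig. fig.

At magnification m, DoF ≈ 2·N_eff·c/m² = 2 × 5 × 0.007 / 0.43² = 0.07 / 0.1849 ≈ 0.379 mm.

0.379 mm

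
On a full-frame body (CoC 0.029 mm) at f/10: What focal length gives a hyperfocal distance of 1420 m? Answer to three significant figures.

From H = f²/(N·c) + f, with f ≪ H: f ≈ √(H·N·c) = √(1420000 × 10 × 0.029) = √411800 ≈ 641.7 mm.
The +f correction barely moves this — solving exactly, f² + N·c·f − N·c·H = 0 ⇒ f = (−N·c + √((N·c)² + 4·N·c·H))/2 = (−0.29 + √1647200)/2 ≈ 641.57 mm, so f ≈ 642 mm.

642 mm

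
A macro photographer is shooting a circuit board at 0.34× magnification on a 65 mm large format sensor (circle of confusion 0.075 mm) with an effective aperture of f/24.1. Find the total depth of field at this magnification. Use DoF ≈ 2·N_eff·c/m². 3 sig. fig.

At magnification m, DoF ≈ 2·N_eff·c/m² = 2 × 24.1 × 0.075 / 0.34² = 3.615 / 0.1156 ≈ 31.3 mm.

31.3 mm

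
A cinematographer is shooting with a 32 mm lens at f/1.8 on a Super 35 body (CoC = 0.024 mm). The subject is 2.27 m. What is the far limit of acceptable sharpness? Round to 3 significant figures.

Hyperfocal distance H = f²/(N·c) + f = 32²/(1.8 × 0.024) + 32 = 1024/0.0432 + 32 ≈ 23735.7 mm ≈ 23.74 m.
Far limit Df = s·(H − f)/(H − s) = 2270 × (23735.7 − 32) / (23735.7 − 2270) = 2270 × 23703.7 / 21465.7 ≈ 2506.7 mm ≈ 2.51 m.

2.51 m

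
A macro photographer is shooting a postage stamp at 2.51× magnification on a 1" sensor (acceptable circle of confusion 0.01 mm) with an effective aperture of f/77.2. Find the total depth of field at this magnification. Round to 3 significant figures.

0.245 mm

At magnification m, DoF ≈ 2·N_eff·c/m² = 2 × 77.2 × 0.01 / 2.51² = 1.544 / 6.3 ≈ 0.245 mm.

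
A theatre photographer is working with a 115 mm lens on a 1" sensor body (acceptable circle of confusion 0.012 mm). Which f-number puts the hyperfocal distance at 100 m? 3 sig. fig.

Rearrange H = f²/(N·c) + f for N: N = f² / ((H − f)·c).
N = 115² / ((100000 − 115) × 0.012) = 13225 / 1199 ≈ 11.

f/11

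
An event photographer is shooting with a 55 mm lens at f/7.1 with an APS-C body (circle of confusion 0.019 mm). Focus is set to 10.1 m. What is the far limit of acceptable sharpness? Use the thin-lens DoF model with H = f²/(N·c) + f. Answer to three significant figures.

Hyperfocal distance H = f²/(N·c) + f = 55²/(7.1 × 0.019) + 55 = 3025/0.1349 + 55 ≈ 22479.0 mm ≈ 22.48 m.
Far limit Df = s·(H − f)/(H − s) = 10100 × (22479.0 − 55) / (22479.0 − 10100) = 10100 × 22424.0 / 12379.0 ≈ 18296 mm ≈ 18.3 m.

18.3 m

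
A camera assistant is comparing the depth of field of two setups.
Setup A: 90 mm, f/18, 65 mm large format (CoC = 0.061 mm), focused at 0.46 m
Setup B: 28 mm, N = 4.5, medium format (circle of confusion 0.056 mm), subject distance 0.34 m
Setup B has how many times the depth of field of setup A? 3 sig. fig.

1.49

Setup A: H = 90²/(18×0.061) + 90 ≈ 7467.0 mm; DoF = Df − Dn = 484.290 − 438.030 ≈ 46.260 mm.
Setup B: H = 28²/(4.5×0.056) + 28 ≈ 3139.1 mm; DoF = Df − Dn = 377.898 − 309.011 ≈ 68.887 mm.
Ratio = 68.887 / 46.260 ≈ 1.49.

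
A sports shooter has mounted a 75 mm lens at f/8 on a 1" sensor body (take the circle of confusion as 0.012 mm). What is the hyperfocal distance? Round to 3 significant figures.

Hyperfocal distance H = f²/(N·c) + f = 75²/(8 × 0.012) + 75 = 5625/0.096 + 75 ≈ 58668.8 mm ≈ 58.7 m.

58.7 m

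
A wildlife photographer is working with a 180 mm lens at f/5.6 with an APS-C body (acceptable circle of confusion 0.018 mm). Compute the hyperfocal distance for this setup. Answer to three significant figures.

322 m

Hyperfocal distance H = f²/(N·c) + f = 180²/(5.6 × 0.018) + 180 = 32400/0.1008 + 180 ≈ 321608.6 mm ≈ 322 m.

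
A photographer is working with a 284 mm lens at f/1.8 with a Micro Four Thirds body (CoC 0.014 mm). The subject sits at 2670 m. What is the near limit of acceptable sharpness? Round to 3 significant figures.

1460 m

Hyperfocal distance H = f²/(N·c) + f = 284²/(1.8 × 0.014) + 284 = 80656/0.0252 + 284 ≈ 3200918.9 mm ≈ 3201 m.
Near limit Dn = s·(H − f)/(H + s − 2f) = 2670000 × (3200918.9 − 284) / (3200918.9 + 2670000 − 2 × 284) = 2670000 × 3200634.9 / 5870350.9 ≈ 1455738 mm ≈ 1460 m.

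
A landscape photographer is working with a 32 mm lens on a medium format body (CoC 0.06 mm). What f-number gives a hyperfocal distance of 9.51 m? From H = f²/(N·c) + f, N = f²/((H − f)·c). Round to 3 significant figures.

Rearrange H = f²/(N·c) + f for N: N = f² / ((H − f)·c).
N = 32² / ((9510 − 32) × 0.06) = 1024 / 568.7 ≈ 1.80.

f/1.80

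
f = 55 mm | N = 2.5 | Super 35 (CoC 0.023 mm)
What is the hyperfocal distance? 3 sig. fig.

52.7 m

Hyperfocal distance H = f²/(N·c) + f = 55²/(2.5 × 0.023) + 55 = 3025/0.0575 + 55 ≈ 52663.7 mm ≈ 52.7 m.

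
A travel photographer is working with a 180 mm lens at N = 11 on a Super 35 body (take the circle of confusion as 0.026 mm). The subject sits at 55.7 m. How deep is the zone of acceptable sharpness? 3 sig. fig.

Hyperfocal distance H = f²/(N·c) + f = 180²/(11 × 0.026) + 180 = 32400/0.286 + 180 ≈ 113466.7 mm ≈ 113.5 m.
Near limit Dn = s·(H − f)/(H + s − 2f) = 55700 × (113466.7 − 180) / (113466.7 + 55700 − 2 × 180) = 55700 × 113286.7 / 168806.7 ≈ 37380 mm.
Far limit Df = s·(H − f)/(H − s) = 55700 × (113466.7 − 180) / (113466.7 − 55700) = 55700 × 113286.7 / 57766.7 ≈ 109234 mm.
Depth of field = Df − Dn = 109234 − 37380 ≈ 71854 mm ≈ 71.9 m.

71.9 m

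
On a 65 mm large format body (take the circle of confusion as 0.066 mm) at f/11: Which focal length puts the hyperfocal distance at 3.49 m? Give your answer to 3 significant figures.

50.0 mm

From H = f²/(N·c) + f, with f ≪ H: f ≈ √(H·N·c) = √(3490 × 11 × 0.066) = √2533.7 ≈ 50.34 mm.
Exact: f² + N·c·f − N·c·H = 0 ⇒ f = (−N·c + √((N·c)² + 4·N·c·H))/2 = (−0.726 + √10135)/2 ≈ 49.975 mm ≈ 50.0 mm.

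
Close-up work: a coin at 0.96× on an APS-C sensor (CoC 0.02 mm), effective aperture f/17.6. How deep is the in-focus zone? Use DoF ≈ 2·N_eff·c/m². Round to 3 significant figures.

At magnification m, DoF ≈ 2·N_eff·c/m² = 2 × 17.6 × 0.02 / 0.96² = 0.704 / 0.9216 ≈ 0.764 mm.

0.764 mm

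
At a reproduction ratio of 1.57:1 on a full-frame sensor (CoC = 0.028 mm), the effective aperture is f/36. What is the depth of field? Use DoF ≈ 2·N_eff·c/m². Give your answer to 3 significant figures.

At magnification m, DoF ≈ 2·N_eff·c/m² = 2 × 36 × 0.028 / 1.57² = 2.016 / 2.465 ≈ 0.818 mm.

0.818 mm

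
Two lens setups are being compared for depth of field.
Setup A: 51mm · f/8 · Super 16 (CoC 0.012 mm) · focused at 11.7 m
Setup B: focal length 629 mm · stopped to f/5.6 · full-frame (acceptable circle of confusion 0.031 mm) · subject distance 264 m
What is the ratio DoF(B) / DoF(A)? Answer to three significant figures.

Setup A: H = 51²/(8×0.012) + 51 ≈ 27144.8 mm; DoF = Df − Dn = 20525 − 8182 ≈ 12343 mm.
Setup B: H = 629²/(5.6×0.031) + 629 ≈ 2279667.0 mm; DoF = Df − Dn = 298495 − 236652 ≈ 61843 mm.
Ratio = 61843 / 12343 ≈ 5.01.

5.01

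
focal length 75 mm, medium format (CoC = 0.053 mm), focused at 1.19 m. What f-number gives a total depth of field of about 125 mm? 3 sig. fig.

f/4.99

Write h = H − f = f²/(N·c). The thin-lens limits are Dn = s·h/(h + (s−f)) and Df = s·h/(h − (s−f)), so DoF = Df − Dn = 2·s·(s−f)·h / (h² − (s−f)²).
That is a quadratic in h: DoF·h² − 2·s·(s−f)·h − DoF·(s−f)² = 0 ⇒ h = (s−f)·(s + √(s² + DoF²)) / DoF = 1115 × (1190 + √(1190² + 125²)) / 125 = 1115 × (1190 + 1196.55) / 125 ≈ 21288 mm.
Then N = f²/(c·h) = 75² / (0.053 × 21288) = 5625 / 1128.3 ≈ 4.99.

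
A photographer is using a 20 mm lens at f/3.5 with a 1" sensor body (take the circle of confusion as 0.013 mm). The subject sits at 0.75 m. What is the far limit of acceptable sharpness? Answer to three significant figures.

0.818 m

Hyperfocal distance H = f²/(N·c) + f = 20²/(3.5 × 0.013) + 20 = 400/0.0455 + 20 ≈ 8811.2 mm ≈ 8.811 m.
Far limit Df = s·(H − f)/(H − s) = 750 × (8811.2 − 20) / (8811.2 − 750) = 750 × 8791.2 / 8061.2 ≈ 817.92 mm ≈ 0.818 m.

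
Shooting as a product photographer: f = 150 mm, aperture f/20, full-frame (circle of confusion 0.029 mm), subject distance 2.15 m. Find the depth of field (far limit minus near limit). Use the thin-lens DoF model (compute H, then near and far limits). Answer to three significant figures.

222 mm

Hyperfocal distance H = f²/(N·c) + f = 150²/(20 × 0.029) + 150 = 22500/0.58 + 150 ≈ 38943.1 mm ≈ 38.94 m.
Near limit Dn = s·(H − f)/(H + s − 2f) = 2150 × (38943.1 − 150) / (38943.1 + 2150 − 2 × 150) = 2150 × 38793.1 / 40793.1 ≈ 2044.59 mm.
Far limit Df = s·(H − f)/(H − s) = 2150 × (38943.1 − 150) / (38943.1 − 2150) = 2150 × 38793.1 / 36793.1 ≈ 2266.87 mm.
Depth of field = Df − Dn = 2266.87 − 2044.59 ≈ 222.28 mm.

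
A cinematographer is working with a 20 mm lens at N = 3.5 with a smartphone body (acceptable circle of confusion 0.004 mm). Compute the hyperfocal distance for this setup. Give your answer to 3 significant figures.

Hyperfocal distance H = f²/(N·c) + f = 20²/(3.5 × 0.004) + 20 = 400/0.014 + 20 ≈ 28591.4 mm ≈ 28.6 m.

28.6 m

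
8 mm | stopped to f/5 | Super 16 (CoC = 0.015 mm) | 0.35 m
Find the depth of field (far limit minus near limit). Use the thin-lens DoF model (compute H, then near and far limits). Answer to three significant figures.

334 mm

Hyperfocal distance H = f²/(N·c) + f = 8²/(5 × 0.015) + 8 = 64/0.075 + 8 ≈ 861.3 mm ≈ 0.861 m.
Near limit Dn = s·(H − f)/(H + s − 2f) = 350 × (861.3 − 8) / (861.3 + 350 − 2 × 8) = 350 × 853.3 / 1195.3 ≈ 249.86 mm.
Far limit Df = s·(H − f)/(H − s) = 350 × (861.3 − 8) / (861.3 − 350) = 350 × 853.3 / 511.3 ≈ 584.09 mm.
Depth of field = Df − Dn = 584.09 − 249.86 ≈ 334.23 mm.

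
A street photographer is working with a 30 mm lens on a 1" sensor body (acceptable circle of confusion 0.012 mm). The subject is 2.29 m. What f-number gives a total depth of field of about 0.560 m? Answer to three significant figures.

f/4

Write h = H − f = f²/(N·c). The thin-lens limits are Dn = s·h/(h + (s−f)) and Df = s·h/(h − (s−f)), so DoF = Df − Dn = 2·s·(s−f)·h / (h² − (s−f)²).
That is a quadratic in h: DoF·h² − 2·s·(s−f)·h − DoF·(s−f)² = 0 ⇒ h = (s−f)·(s + √(s² + DoF²)) / DoF = 2260 × (2290 + √(2290² + 560²)) / 560 = 2260 × (2290 + 2357.48) / 560 ≈ 18756 mm.
Then N = f²/(c·h) = 30² / (0.012 × 18756) = 900 / 225.07 ≈ 4.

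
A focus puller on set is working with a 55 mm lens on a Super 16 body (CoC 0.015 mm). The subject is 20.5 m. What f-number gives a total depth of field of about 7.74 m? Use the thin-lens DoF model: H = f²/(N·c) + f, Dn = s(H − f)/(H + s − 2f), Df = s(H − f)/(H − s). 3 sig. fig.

Write h = H − f = f²/(N·c). The thin-lens limits are Dn = s·h/(h + (s−f)) and Df = s·h/(h − (s−f)), so DoF = Df − Dn = 2·s·(s−f)·h / (h² − (s−f)²).
That is a quadratic in h: DoF·h² − 2·s·(s−f)·h − DoF·(s−f)² = 0 ⇒ h = (s−f)·(s + √(s² + DoF²)) / DoF = 20445 × (20500 + √(20500² + 7740²)) / 7740 = 20445 × (20500 + 21912.5) / 7740 ≈ 112031 mm.
Then N = f²/(c·h) = 55² / (0.015 × 112031) = 3025 / 1680.5 ≈ 1.80.

f/1.80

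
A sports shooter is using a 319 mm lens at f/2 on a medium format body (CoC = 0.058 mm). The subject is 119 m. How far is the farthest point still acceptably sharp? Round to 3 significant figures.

138 m

Hyperfocal distance H = f²/(N·c) + f = 319²/(2 × 0.058) + 319 = 101761/0.116 + 319 ≈ 877569.0 mm ≈ 877.6 m.
Far limit Df = s·(H − f)/(H − s) = 119000 × (877569.0 − 319) / (877569.0 − 119000) = 119000 × 877250.0 / 758569.0 ≈ 137618 mm ≈ 138 m.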